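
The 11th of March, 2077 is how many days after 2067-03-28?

3636

Mar 28, 2067 → Mar 28, 2068: 366 days (Feb 29, 2068 is in that span).
Mar 28, 2068 → Mar 28, 2069: 365 days.
Mar 28, 2069 → Mar 28, 2070: 365 days.
Mar 28, 2070 → Mar 28, 2071: 365 days.
Mar 28, 2071 → Mar 28, 2072: 366 days (Feb 29, 2072 is in that span).
Mar 28, 2072 → Mar 28, 2073: 365 days.
Mar 28, 2073 → Mar 28, 2074: 365 days.
Mar 28, 2074 → Mar 28, 2075: 365 days.
Mar 28, 2075 → Mar 28, 2076: 366 days (Feb 29, 2076 is in that span).
Mar 28, 2076 → Apr 28, 2076: 31 days (March has 31).
Apr 28, 2076 → May 28, 2076: 30 days (April has 30).
May 28, 2076 → Jun 28, 2076: 31 days (May has 31).
Jun 28, 2076 → Jul 28, 2076: 30 days (June has 30).
Jul 28, 2076 → Aug 28, 2076: 31 days (July has 31).
Aug 28, 2076 → Sep 28, 2076: 31 days (August has 31).
Sep 28, 2076 → Oct 28, 2076: 30 days (September has 30).
Oct 28, 2076 → Nov 28, 2076: 31 days (October has 31).
Nov 28, 2076 → Dec 28, 2076: 30 days (November has 30).
Dec 28, 2076 → Jan 28, 2077: 31 days (December has 31).
Jan 28, 2077 → Feb 28, 2077: 31 days (January has 31).
Feb 28, 2077 → Mar 11, 2077: 11 days.
Total: 3636 days.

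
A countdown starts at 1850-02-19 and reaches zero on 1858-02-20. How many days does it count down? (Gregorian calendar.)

Feb 19, 1850 → Feb 19, 1851: 365 days.
Feb 19, 1851 → Feb 19, 1852: 365 days.
Feb 19, 1852 → Feb 19, 1853: 366 days (Feb 29, 1852 is in that span).
Feb 19, 1853 → Feb 19, 1854: 365 days.
Feb 19, 1854 → Feb 19, 1855: 365 days.
Feb 19, 1855 → Feb 19, 1856: 365 days.
Feb 19, 1856 → Feb 19, 1857: 366 days (Feb 29, 1856 is in that span).
Feb 19, 1857 → Mar 19, 1857: 28 days (February has 28).
Mar 19, 1857 → Apr 19, 1857: 31 days (March has 31).
Apr 19, 1857 → May 19, 1857: 30 days (April has 30).
May 19, 1857 → Jun 19, 1857: 31 days (May has 31).
Jun 19, 1857 → Jul 19, 1857: 30 days (June has 30).
Jul 19, 1857 → Aug 19, 1857: 31 days (July has 31).
Aug 19, 1857 → Sep 19, 1857: 31 days (August has 31).
Sep 19, 1857 → Oct 19, 1857: 30 days (September has 30).
Oct 19, 1857 → Nov 19, 1857: 31 days (October has 31).
Nov 19, 1857 → Dec 19, 1857: 30 days (November has 30).
Dec 19, 1857 → Jan 19, 1858: 31 days (December has 31).
Jan 19, 1858 → Feb 19, 1858: 31 days (January has 31).
Feb 19, 1858 → Feb 20, 1858: 1 days.
Total: 2923 days.

2923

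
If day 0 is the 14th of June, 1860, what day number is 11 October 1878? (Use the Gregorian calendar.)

6693

Jun 14, 1860 → Jun 14, 1861: 365 days.
Jun 14, 1861 → Jun 14, 1862: 365 days.
Jun 14, 1862 → Jun 14, 1863: 365 days.
Jun 14, 1863 → Jun 14, 1864: 366 days (Feb 29, 1864 is in that span).
Jun 14, 1864 → Jun 14, 1865: 365 days.
Jun 14, 1865 → Jun 14, 1866: 365 days.
Jun 14, 1866 → Jun 14, 1867: 365 days.
Jun 14, 1867 → Jun 14, 1868: 366 days (Feb 29, 1868 is in that span).
Jun 14, 1868 → Jun 14, 1869: 365 days.
Jun 14, 1869 → Jun 14, 1870: 365 days.
Jun 14, 1870 → Jun 14, 1871: 365 days.
Jun 14, 1871 → Jun 14, 1872: 366 days (Feb 29, 1872 is in that span).
Jun 14, 1872 → Jun 14, 1873: 365 days.
Jun 14, 1873 → Jun 14, 1874: 365 days.
Jun 14, 1874 → Jun 14, 1875: 365 days.
Jun 14, 1875 → Jun 14, 1876: 366 days (Feb 29, 1876 is in that span).
Jun 14, 1876 → Jun 14, 1877: 365 days.
Jun 14, 1877 → Jun 14, 1878: 365 days.
Jun 14, 1878 → Jul 14, 1878: 30 days (June has 30).
Jul 14, 1878 → Aug 14, 1878: 31 days (July has 31).
Aug 14, 1878 → Sep 14, 1878: 31 days (August has 31).
Sep 14, 1878 → Oct 11, 1878: 27 days.
Total: 6693 days.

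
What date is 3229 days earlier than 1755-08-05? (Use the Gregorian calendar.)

October 2, 1746

−365 (one year) → Aug 5, 1754 (2864 left).
−365 (one year) → Aug 5, 1753 (2499 left).
−365 (one year) → Aug 5, 1752 (2134 left).
−366 (one year; includes Feb 29, 1752) → Aug 5, 1751 (1768 left).
−365 (one year) → Aug 5, 1750 (1403 left).
−365 (one year) → Aug 5, 1749 (1038 left).
−365 (one year) → Aug 5, 1748 (673 left).
−366 (one year; includes Feb 29, 1748) → Aug 5, 1747 (307 left).
−5 → Jul 31, 1747 (end of Jul, 31 days; 302 left).
−31 → Jun 30, 1747 (end of Jun, 30 days; 271 left).
−30 → May 31, 1747 (end of May, 31 days; 241 left).
−31 → Apr 30, 1747 (end of Apr, 30 days; 210 left).
−30 → Mar 31, 1747 (end of Mar, 31 days; 180 left).
−31 → Feb 28, 1747 (end of Feb, 28 days; 149 left).
−28 → Jan 31, 1747 (end of Jan, 31 days; 121 left).
−31 → Dec 31, 1746 (end of Dec, 31 days; 90 left).
−31 → Nov 30, 1746 (end of Nov, 30 days; 59 left).
−30 → Oct 31, 1746 (end of Oct, 31 days; 29 left).
−29 → Oct 2, 1746.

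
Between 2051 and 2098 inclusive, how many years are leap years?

12

Multiples of 4 in [2051,2098]: 12.
Of those, multiples of 100: 0 (not leap unless ÷400).
Multiples of 400: 0.
Leap years = 12 − 0 + 0 = 12.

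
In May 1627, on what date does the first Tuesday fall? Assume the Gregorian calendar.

May 1, 1627 is a Saturday.
The first Tuesday is therefore May 4 (3 days later).

May 4, 1627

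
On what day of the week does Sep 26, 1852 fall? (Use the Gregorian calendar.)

Doomsday rule: the anchor day for the 1800s is Friday. For year 52: 52÷12 = 4 r 4, and 4÷4 = 1, so 4+4+1 = 9.
Friday + 9 ≡ Sunday — that's 1852's doomsday.
In September the doomsday date is Sep 5.
Sep 26 is 21 days after Sep 5; 21 mod 7 = 0, so Sunday + 0 = Sunday.

Sunday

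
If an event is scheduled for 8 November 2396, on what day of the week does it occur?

Friday

Doomsday rule: the anchor day for the 2300s is Wednesday. For year 96: 96÷12 = 8 r 0, and 0÷4 = 0, so 8+0+0 = 8.
Wednesday + 8 ≡ Thursday — that's 2396's doomsday.
In November the doomsday date is Nov 7.
Nov 8 is 1 day after Nov 7; 1 mod 7 = 1, so Thursday + 1 = Friday.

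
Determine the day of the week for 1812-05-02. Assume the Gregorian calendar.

Saturday

Doomsday rule: the anchor day for the 1800s is Friday. For year 12: 12÷12 = 1 r 0, and 0÷4 = 0, so 1+0+0 = 1.
Friday + 1 ≡ Saturday — that's 1812's doomsday.
In May the doomsday date is May 9.
May 2 is 7 days before May 9; 7 mod 7 = 0, so Saturday − 0 = Saturday.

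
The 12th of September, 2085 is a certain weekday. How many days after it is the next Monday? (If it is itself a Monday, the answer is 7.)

Sep 12, 2085 is a Wednesday.
From Wednesday to the next Monday is 5 days.

5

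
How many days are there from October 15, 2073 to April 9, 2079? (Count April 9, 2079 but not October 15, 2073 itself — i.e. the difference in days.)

Oct 15, 2073 → Oct 15, 2074: 365 days.
Oct 15, 2074 → Oct 15, 2075: 365 days.
Oct 15, 2075 → Oct 15, 2076: 366 days (Feb 29, 2076 is in that span).
Oct 15, 2076 → Oct 15, 2077: 365 days.
Oct 15, 2077 → Oct 15, 2078: 365 days.
Oct 15, 2078 → Nov 15, 2078: 31 days (October has 31).
Nov 15, 2078 → Dec 15, 2078: 30 days (November has 30).
Dec 15, 2078 → Jan 15, 2079: 31 days (December has 31).
Jan 15, 2079 → Feb 15, 2079: 31 days (January has 31).
Feb 15, 2079 → Mar 15, 2079: 28 days (February has 28).
Mar 15, 2079 → Apr 9, 2079: 25 days.
Total: 2002 days.

2002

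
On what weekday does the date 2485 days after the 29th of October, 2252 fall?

Friday

Oct 29, 2252 is a Friday.
2485 mod 7 = 0, so 2485 days after a Friday is Friday + 0 = Friday.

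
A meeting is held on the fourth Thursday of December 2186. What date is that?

December 28, 2186

December 1, 2186 is a Friday.
The first Thursday is therefore December 7 (6 days later).
The fourth Thursday is 7 + 3×7 = December 28.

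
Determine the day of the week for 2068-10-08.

Monday

January 1, 2068 is a Sunday.
Jan 1, 2068 → Feb 1, 2068: 31 days (January has 31).
Feb 1, 2068 → Mar 1, 2068: 29 days (February has 29).
Mar 1, 2068 → Apr 1, 2068: 31 days (March has 31).
Apr 1, 2068 → May 1, 2068: 30 days (April has 30).
May 1, 2068 → Jun 1, 2068: 31 days (May has 31).
Jun 1, 2068 → Jul 1, 2068: 30 days (June has 30).
Jul 1, 2068 → Aug 1, 2068: 31 days (July has 31).
Aug 1, 2068 → Sep 1, 2068: 31 days (August has 31).
Sep 1, 2068 → Oct 1, 2068: 30 days (September has 30).
Oct 1, 2068 → Oct 8, 2068: 7 days.
Total: 281 days.
281 mod 7 = 1, so Sunday + 1 = Monday.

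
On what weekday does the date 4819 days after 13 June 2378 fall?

Friday

First find the weekday of Jun 13, 2378. Doomsday rule: the anchor day for the 2300s is Wednesday. For year 78: 78÷12 = 6 r 6, and 6÷4 = 1, so 6+6+1 = 13.
Wednesday + 13 ≡ Tuesday — that's 2378's doomsday.
In June the doomsday date is Jun 6.
Jun 13 is 7 days after Jun 6; 7 mod 7 = 0, so Tuesday + 0 = Tuesday.
4819 mod 7 = 3, so 4819 days after a Tuesday is Tuesday + 3 = Friday.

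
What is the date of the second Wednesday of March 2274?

March 11, 2274

March 1, 2274 is a Sunday.
The first Wednesday is therefore March 4 (3 days later).
The second Wednesday is 4 + 1×7 = March 11.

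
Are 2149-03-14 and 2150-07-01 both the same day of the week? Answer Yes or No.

From Mar 14, 2149 to Jul 1, 2150 is 474 days.
474 mod 7 = 5, so they are different weekdays.
(Mar 14, 2149 is a Friday; Jul 1, 2150 is a Wednesday.)

No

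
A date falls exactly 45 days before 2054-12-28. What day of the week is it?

Friday

First find the weekday of Dec 28, 2054. Doomsday rule: the anchor day for the 2000s is Tuesday. For year 54: 54÷12 = 4 r 6, and 6÷4 = 1, so 4+6+1 = 11.
Tuesday + 11 ≡ Saturday — that's 2054's doomsday.
In December the doomsday date is Dec 12.
Dec 28 is 16 days after Dec 12; 16 mod 7 = 2, so Saturday + 2 = Monday.
45 mod 7 = 3, so 45 days before a Monday is Monday − 3 = Friday.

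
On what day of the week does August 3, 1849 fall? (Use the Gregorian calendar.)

Doomsday rule: the anchor day for the 1800s is Friday. For year 49: 49÷12 = 4 r 1, and 1÷4 = 0, so 4+1+0 = 5.
Friday + 5 ≡ Wednesday — that's 1849's doomsday.
In August the doomsday date is Aug 8.
Aug 3 is 5 days before Aug 8; 5 mod 7 = 5, so Wednesday − 5 = Friday.

Friday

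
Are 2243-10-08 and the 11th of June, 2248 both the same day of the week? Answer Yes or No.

Yes

From Oct 8, 2243 to Jun 11, 2248 is 1708 days.
1708 mod 7 = 0, so they are the same weekday.
(Oct 8, 2243 is a Sunday; Jun 11, 2248 is a Sunday.)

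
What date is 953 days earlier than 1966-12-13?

−365 (one year) → Dec 13, 1965 (588 left).
−365 (one year) → Dec 13, 1964 (223 left).
−13 → Nov 30, 1964 (end of Nov, 30 days; 210 left).
−30 → Oct 31, 1964 (end of Oct, 31 days; 180 left).
−31 → Sep 30, 1964 (end of Sep, 30 days; 149 left).
−30 → Aug 31, 1964 (end of Aug, 31 days; 119 left).
−31 → Jul 31, 1964 (end of Jul, 31 days; 88 left).
−31 → Jun 30, 1964 (end of Jun, 30 days; 57 left).
−30 → May 31, 1964 (end of May, 31 days; 27 left).
−27 → May 4, 1964.

May 4, 1964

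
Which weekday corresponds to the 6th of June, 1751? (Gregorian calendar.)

Sunday

Doomsday rule: the anchor day for the 1700s is Sunday. For year 51: 51÷12 = 4 r 3, and 3÷4 = 0, so 4+3+0 = 7.
Sunday + 7 ≡ Sunday — that's 1751's doomsday.
In June the doomsday date is Jun 6.
Jun 6 is the doomsday itself: Sunday.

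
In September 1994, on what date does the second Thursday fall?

September 8, 1994

September 1, 1994 is a Thursday.
The first Thursday is therefore September 1 (same day).
The second Thursday is 1 + 1×7 = September 8.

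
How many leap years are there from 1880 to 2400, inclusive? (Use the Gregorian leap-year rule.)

127

Multiples of 4 in [1880,2400]: 131.
Of those, multiples of 100: 6 (not leap unless ÷400).
Multiples of 400: 2.
Leap years = 131 − 6 + 2 = 127.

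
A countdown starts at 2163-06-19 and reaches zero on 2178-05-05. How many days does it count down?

5434

Jun 19, 2163 → Jun 19, 2164: 366 days (Feb 29, 2164 is in that span).
Jun 19, 2164 → Jun 19, 2165: 365 days.
Jun 19, 2165 → Jun 19, 2166: 365 days.
Jun 19, 2166 → Jun 19, 2167: 365 days.
Jun 19, 2167 → Jun 19, 2168: 366 days (Feb 29, 2168 is in that span).
Jun 19, 2168 → Jun 19, 2169: 365 days.
Jun 19, 2169 → Jun 19, 2170: 365 days.
Jun 19, 2170 → Jun 19, 2171: 365 days.
Jun 19, 2171 → Jun 19, 2172: 366 days (Feb 29, 2172 is in that span).
Jun 19, 2172 → Jun 19, 2173: 365 days.
Jun 19, 2173 → Jun 19, 2174: 365 days.
Jun 19, 2174 → Jun 19, 2175: 365 days.
Jun 19, 2175 → Jun 19, 2176: 366 days (Feb 29, 2176 is in that span).
Jun 19, 2176 → Jun 19, 2177: 365 days.
Jun 19, 2177 → Jul 19, 2177: 30 days (June has 30).
Jul 19, 2177 → Aug 19, 2177: 31 days (July has 31).
Aug 19, 2177 → Sep 19, 2177: 31 days (August has 31).
Sep 19, 2177 → Oct 19, 2177: 30 days (September has 30).
Oct 19, 2177 → Nov 19, 2177: 31 days (October has 31).
Nov 19, 2177 → Dec 19, 2177: 30 days (November has 30).
Dec 19, 2177 → Jan 19, 2178: 31 days (December has 31).
Jan 19, 2178 → Feb 19, 2178: 31 days (January has 31).
Feb 19, 2178 → Mar 19, 2178: 28 days (February has 28).
Mar 19, 2178 → Apr 19, 2178: 31 days (March has 31).
Apr 19, 2178 → May 5, 2178: 16 days.
Total: 5434 days.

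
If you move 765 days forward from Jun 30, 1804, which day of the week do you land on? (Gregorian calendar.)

Jun 30, 1804 is a Saturday.
765 mod 7 = 2, so 765 days after a Saturday is Saturday + 2 = Monday.

Monday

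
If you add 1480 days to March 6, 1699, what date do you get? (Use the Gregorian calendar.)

+365 (one year) → Mar 6, 1700 (1115 left).
+365 (one year) → Mar 6, 1701 (750 left).
+365 (one year) → Mar 6, 1702 (385 left).
Mar has 31 days: +26 → Apr 1, 1702 (359 left).
Apr has 30 days: +30 → May 1, 1702 (329 left).
May has 31 days: +31 → Jun 1, 1702 (298 left).
Jun has 30 days: +30 → Jul 1, 1702 (268 left).
Jul has 31 days: +31 → Aug 1, 1702 (237 left).
Aug has 31 days: +31 → Sep 1, 1702 (206 left).
Sep has 30 days: +30 → Oct 1, 1702 (176 left).
Oct has 31 days: +31 → Nov 1, 1702 (145 left).
Nov has 30 days: +30 → Dec 1, 1702 (115 left).
Dec has 31 days: +31 → Jan 1, 1703 (84 left).
Jan has 31 days: +31 → Feb 1, 1703 (53 left).
Feb has 28 days: +28 → Mar 1, 1703 (25 left).
+25 → Mar 26, 1703.

March 26, 1703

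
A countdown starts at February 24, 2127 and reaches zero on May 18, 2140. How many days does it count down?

Feb 24, 2127 → Feb 24, 2128: 365 days.
Feb 24, 2128 → Feb 24, 2129: 366 days (Feb 29, 2128 is in that span).
Feb 24, 2129 → Feb 24, 2130: 365 days.
Feb 24, 2130 → Feb 24, 2131: 365 days.
Feb 24, 2131 → Feb 24, 2132: 365 days.
Feb 24, 2132 → Feb 24, 2133: 366 days (Feb 29, 2132 is in that span).
Feb 24, 2133 → Feb 24, 2134: 365 days.
Feb 24, 2134 → Feb 24, 2135: 365 days.
Feb 24, 2135 → Feb 24, 2136: 365 days.
Feb 24, 2136 → Feb 24, 2137: 366 days (Feb 29, 2136 is in that span).
Feb 24, 2137 → Feb 24, 2138: 365 days.
Feb 24, 2138 → Feb 24, 2139: 365 days.
Feb 24, 2139 → Feb 24, 2140: 365 days.
Feb 24, 2140 → Mar 24, 2140: 29 days (February has 29).
Mar 24, 2140 → Apr 24, 2140: 31 days (March has 31).
Apr 24, 2140 → May 18, 2140: 24 days.
Total: 4832 days.

4832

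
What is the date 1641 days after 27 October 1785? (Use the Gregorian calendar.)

+365 (one year) → Oct 27, 1786 (1276 left).
+365 (one year) → Oct 27, 1787 (911 left).
+366 (one year; includes Feb 29, 1788) → Oct 27, 1788 (545 left).
+365 (one year) → Oct 27, 1789 (180 left).
Oct has 31 days: +5 → Nov 1, 1789 (175 left).
Nov has 30 days: +30 → Dec 1, 1789 (145 left).
Dec has 31 days: +31 → Jan 1, 1790 (114 left).
Jan has 31 days: +31 → Feb 1, 1790 (83 left).
Feb has 28 days: +28 → Mar 1, 1790 (55 left).
Mar has 31 days: +31 → Apr 1, 1790 (24 left).
+24 → Apr 25, 1790.

April 25, 1790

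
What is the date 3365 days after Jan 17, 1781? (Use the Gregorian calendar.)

+365 (one year) → Jan 17, 1782 (3000 left).
+365 (one year) → Jan 17, 1783 (2635 left).
+365 (one year) → Jan 17, 1784 (2270 left).
+366 (one year; includes Feb 29, 1784) → Jan 17, 1785 (1904 left).
+365 (one year) → Jan 17, 1786 (1539 left).
+365 (one year) → Jan 17, 1787 (1174 left).
+365 (one year) → Jan 17, 1788 (809 left).
+366 (one year; includes Feb 29, 1788) → Jan 17, 1789 (443 left).
+365 (one year) → Jan 17, 1790 (78 left).
Jan has 31 days: +15 → Feb 1, 1790 (63 left).
Feb has 28 days: +28 → Mar 1, 1790 (35 left).
Mar has 31 days: +31 → Apr 1, 1790 (4 left).
+4 → Apr 5, 1790.

April 5, 1790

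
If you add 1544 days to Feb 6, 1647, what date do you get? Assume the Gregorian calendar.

April 30, 1651

+365 (one year) → Feb 6, 1648 (1179 left).
+366 (one year; includes Feb 29, 1648) → Feb 6, 1649 (813 left).
+365 (one year) → Feb 6, 1650 (448 left).
+365 (one year) → Feb 6, 1651 (83 left).
Feb has 28 days: +23 → Mar 1, 1651 (60 left).
Mar has 31 days: +31 → Apr 1, 1651 (29 left).
+29 → Apr 30, 1651.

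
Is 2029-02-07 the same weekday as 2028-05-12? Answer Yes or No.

From May 12, 2028 to Feb 7, 2029 is 271 days.
271 mod 7 = 5, so they are different weekdays.
(May 12, 2028 is a Friday; Feb 7, 2029 is a Wednesday.)

No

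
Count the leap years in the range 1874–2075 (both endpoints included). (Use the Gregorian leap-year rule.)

49

Multiples of 4 in [1874,2075]: 50.
Of those, multiples of 100: 2 (not leap unless ÷400).
Multiples of 400: 1.
Leap years = 50 − 2 + 1 = 49.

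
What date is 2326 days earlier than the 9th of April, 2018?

November 26, 2011

−365 (one year) → Apr 9, 2017 (1961 left).
−365 (one year) → Apr 9, 2016 (1596 left).
−366 (one year; includes Feb 29, 2016) → Apr 9, 2015 (1230 left).
−365 (one year) → Apr 9, 2014 (865 left).
−365 (one year) → Apr 9, 2013 (500 left).
−365 (one year) → Apr 9, 2012 (135 left).
−9 → Mar 31, 2012 (end of Mar, 31 days; 126 left).
−31 → Feb 29, 2012 (end of Feb, 29 days; 95 left).
−29 → Jan 31, 2012 (end of Jan, 31 days; 66 left).
−31 → Dec 31, 2011 (end of Dec, 31 days; 35 left).
−31 → Nov 30, 2011 (end of Nov, 30 days; 4 left).
−4 → Nov 26, 2011.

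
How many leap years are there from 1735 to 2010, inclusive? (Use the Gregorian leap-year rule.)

Multiples of 4 in [1735,2010]: 69.
Of those, multiples of 100: 3 (not leap unless ÷400).
Multiples of 400: 1.
Leap years = 69 − 3 + 1 = 67.

67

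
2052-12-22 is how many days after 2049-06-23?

Jun 23, 2049 → Jun 23, 2050: 365 days.
Jun 23, 2050 → Jun 23, 2051: 365 days.
Jun 23, 2051 → Jun 23, 2052: 366 days (Feb 29, 2052 is in that span).
Jun 23, 2052 → Jul 23, 2052: 30 days (June has 30).
Jul 23, 2052 → Aug 23, 2052: 31 days (July has 31).
Aug 23, 2052 → Sep 23, 2052: 31 days (August has 31).
Sep 23, 2052 → Oct 23, 2052: 30 days (September has 30).
Oct 23, 2052 → Nov 23, 2052: 31 days (October has 31).
Nov 23, 2052 → Dec 22, 2052: 29 days.
Total: 1278 days.

1278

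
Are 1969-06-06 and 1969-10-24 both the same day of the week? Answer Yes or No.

From Jun 6, 1969 to Oct 24, 1969 is 140 days.
140 mod 7 = 0, so they are the same weekday.
(Jun 6, 1969 is a Friday; Oct 24, 1969 is a Friday.)

Yes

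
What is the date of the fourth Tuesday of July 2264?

July 26, 2264

July 1, 2264 is a Friday.
The first Tuesday is therefore July 5 (4 days later).
The fourth Tuesday is 5 + 3×7 = July 26.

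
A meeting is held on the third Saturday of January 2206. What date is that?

January 18, 2206

January 1, 2206 is a Wednesday.
The first Saturday is therefore January 4 (3 days later).
The third Saturday is 4 + 2×7 = January 18.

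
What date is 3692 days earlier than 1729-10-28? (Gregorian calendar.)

−365 (one year) → Oct 28, 1728 (3327 left).
−366 (one year; includes Feb 29, 1728) → Oct 28, 1727 (2961 left).
−365 (one year) → Oct 28, 1726 (2596 left).
−365 (one year) → Oct 28, 1725 (2231 left).
−365 (one year) → Oct 28, 1724 (1866 left).
−366 (one year; includes Feb 29, 1724) → Oct 28, 1723 (1500 left).
−365 (one year) → Oct 28, 1722 (1135 left).
−365 (one year) → Oct 28, 1721 (770 left).
−365 (one year) → Oct 28, 1720 (405 left).
−366 (one year; includes Feb 29, 1720) → Oct 28, 1719 (39 left).
−28 → Sep 30, 1719 (end of Sep, 30 days; 11 left).
−11 → Sep 19, 1719.

September 19, 1719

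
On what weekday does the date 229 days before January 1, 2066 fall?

Jan 1, 2066 is a Friday.
229 mod 7 = 5, so 229 days before a Friday is Friday − 5 = Sunday.

Sunday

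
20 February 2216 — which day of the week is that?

Tuesday

Doomsday rule: the anchor day for the 2200s is Friday. For year 16: 16÷12 = 1 r 4, and 4÷4 = 1, so 1+4+1 = 6.
Friday + 6 ≡ Thursday — that's 2216's doomsday.
In February the doomsday date is Feb 29 (2216 is a leap year (divisible by 4)).
Feb 20 is 9 days before Feb 29; 9 mod 7 = 2, so Thursday − 2 = Tuesday.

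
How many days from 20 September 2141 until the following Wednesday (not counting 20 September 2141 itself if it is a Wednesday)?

7

Sep 20, 2141 is a Wednesday.
From Wednesday to the next Wednesday is 7 days.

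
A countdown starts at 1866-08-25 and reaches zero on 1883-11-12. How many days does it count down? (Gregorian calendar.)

6288

Aug 25, 1866 → Aug 25, 1867: 365 days.
Aug 25, 1867 → Aug 25, 1868: 366 days (Feb 29, 1868 is in that span).
Aug 25, 1868 → Aug 25, 1869: 365 days.
Aug 25, 1869 → Aug 25, 1870: 365 days.
Aug 25, 1870 → Aug 25, 1871: 365 days.
Aug 25, 1871 → Aug 25, 1872: 366 days (Feb 29, 1872 is in that span).
Aug 25, 1872 → Aug 25, 1873: 365 days.
Aug 25, 1873 → Aug 25, 1874: 365 days.
Aug 25, 1874 → Aug 25, 1875: 365 days.
Aug 25, 1875 → Aug 25, 1876: 366 days (Feb 29, 1876 is in that span).
Aug 25, 1876 → Aug 25, 1877: 365 days.
Aug 25, 1877 → Aug 25, 1878: 365 days.
Aug 25, 1878 → Aug 25, 1879: 365 days.
Aug 25, 1879 → Aug 25, 1880: 366 days (Feb 29, 1880 is in that span).
Aug 25, 1880 → Aug 25, 1881: 365 days.
Aug 25, 1881 → Aug 25, 1882: 365 days.
Aug 25, 1882 → Aug 25, 1883: 365 days.
Aug 25, 1883 → Sep 25, 1883: 31 days (August has 31).
Sep 25, 1883 → Oct 25, 1883: 30 days (September has 30).
Oct 25, 1883 → Nov 12, 1883: 18 days.
Total: 6288 days.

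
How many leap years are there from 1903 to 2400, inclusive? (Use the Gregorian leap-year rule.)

122

Multiples of 4 in [1903,2400]: 125.
Of those, multiples of 100: 5 (not leap unless ÷400).
Multiples of 400: 2.
Leap years = 125 − 5 + 2 = 122.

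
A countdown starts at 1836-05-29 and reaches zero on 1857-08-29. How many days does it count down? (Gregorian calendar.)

7762

May 29, 1836 → May 29, 1837: 365 days.
May 29, 1837 → May 29, 1838: 365 days.
May 29, 1838 → May 29, 1839: 365 days.
May 29, 1839 → May 29, 1840: 366 days (Feb 29, 1840 is in that span).
May 29, 1840 → May 29, 1841: 365 days.
May 29, 1841 → May 29, 1842: 365 days.
May 29, 1842 → May 29, 1843: 365 days.
May 29, 1843 → May 29, 1844: 366 days (Feb 29, 1844 is in that span).
May 29, 1844 → May 29, 1845: 365 days.
May 29, 1845 → May 29, 1846: 365 days.
May 29, 1846 → May 29, 1847: 365 days.
May 29, 1847 → May 29, 1848: 366 days (Feb 29, 1848 is in that span).
May 29, 1848 → May 29, 1849: 365 days.
May 29, 1849 → May 29, 1850: 365 days.
May 29, 1850 → May 29, 1851: 365 days.
May 29, 1851 → May 29, 1852: 366 days (Feb 29, 1852 is in that span).
May 29, 1852 → May 29, 1853: 365 days.
May 29, 1853 → May 29, 1854: 365 days.
May 29, 1854 → May 29, 1855: 365 days.
May 29, 1855 → May 29, 1856: 366 days (Feb 29, 1856 is in that span).
May 29, 1856 → May 29, 1857: 365 days.
May 29, 1857 → Jun 29, 1857: 31 days (May has 31).
Jun 29, 1857 → Jul 29, 1857: 30 days (June has 30).
Jul 29, 1857 → Aug 29, 1857: 31 days.
Total: 7762 days.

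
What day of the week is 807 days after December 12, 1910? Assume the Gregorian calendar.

Wednesday

Dec 12, 1910 is a Monday.
807 mod 7 = 2, so 807 days after a Monday is Monday + 2 = Wednesday.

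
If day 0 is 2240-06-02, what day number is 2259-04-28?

Jun 2, 2240 → Jun 2, 2241: 365 days.
Jun 2, 2241 → Jun 2, 2242: 365 days.
Jun 2, 2242 → Jun 2, 2243: 365 days.
Jun 2, 2243 → Jun 2, 2244: 366 days (Feb 29, 2244 is in that span).
Jun 2, 2244 → Jun 2, 2245: 365 days.
Jun 2, 2245 → Jun 2, 2246: 365 days.
Jun 2, 2246 → Jun 2, 2247: 365 days.
Jun 2, 2247 → Jun 2, 2248: 366 days (Feb 29, 2248 is in that span).
Jun 2, 2248 → Jun 2, 2249: 365 days.
Jun 2, 2249 → Jun 2, 2250: 365 days.
Jun 2, 2250 → Jun 2, 2251: 365 days.
Jun 2, 2251 → Jun 2, 2252: 366 days (Feb 29, 2252 is in that span).
Jun 2, 2252 → Jun 2, 2253: 365 days.
Jun 2, 2253 → Jun 2, 2254: 365 days.
Jun 2, 2254 → Jun 2, 2255: 365 days.
Jun 2, 2255 → Jun 2, 2256: 366 days (Feb 29, 2256 is in that span).
Jun 2, 2256 → Jun 2, 2257: 365 days.
Jun 2, 2257 → Jun 2, 2258: 365 days.
Jun 2, 2258 → Jul 2, 2258: 30 days (June has 30).
Jul 2, 2258 → Aug 2, 2258: 31 days (July has 31).
Aug 2, 2258 → Sep 2, 2258: 31 days (August has 31).
Sep 2, 2258 → Oct 2, 2258: 30 days (September has 30).
Oct 2, 2258 → Nov 2, 2258: 31 days (October has 31).
Nov 2, 2258 → Dec 2, 2258: 30 days (November has 30).
Dec 2, 2258 → Jan 2, 2259: 31 days (December has 31).
Jan 2, 2259 → Feb 2, 2259: 31 days (January has 31).
Feb 2, 2259 → Mar 2, 2259: 28 days (February has 28).
Mar 2, 2259 → Apr 2, 2259: 31 days (March has 31).
Apr 2, 2259 → Apr 28, 2259: 26 days.
Total: 6904 days.

6904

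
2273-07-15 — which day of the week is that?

Tuesday

Doomsday rule: the anchor day for the 2200s is Friday. For year 73: 73÷12 = 6 r 1, and 1÷4 = 0, so 6+1+0 = 7.
Friday + 7 ≡ Friday — that's 2273's doomsday.
In July the doomsday date is Jul 11.
Jul 15 is 4 days after Jul 11; 4 mod 7 = 4, so Friday + 4 = Tuesday.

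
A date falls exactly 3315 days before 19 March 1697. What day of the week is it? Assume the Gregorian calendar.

First find the weekday of Mar 19, 1697. Doomsday rule: the anchor day for the 1600s is Tuesday. For year 97: 97÷12 = 8 r 1, and 1÷4 = 0, so 8+1+0 = 9.
Tuesday + 9 ≡ Thursday — that's 1697's doomsday.
In March the doomsday date is Mar 14.
Mar 19 is 5 days after Mar 14; 5 mod 7 = 5, so Thursday + 5 = Tuesday.
3315 mod 7 = 4, so 3315 days before a Tuesday is Tuesday − 4 = Friday.

Friday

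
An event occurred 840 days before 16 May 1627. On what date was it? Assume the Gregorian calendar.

January 26, 1625

−365 (one year) → May 16, 1626 (475 left).
−365 (one year) → May 16, 1625 (110 left).
−16 → Apr 30, 1625 (end of Apr, 30 days; 94 left).
−30 → Mar 31, 1625 (end of Mar, 31 days; 64 left).
−31 → Feb 28, 1625 (end of Feb, 28 days; 33 left).
−28 → Jan 31, 1625 (end of Jan, 31 days; 5 left).
−5 → Jan 26, 1625.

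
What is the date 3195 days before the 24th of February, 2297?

May 27, 2288

−366 (one year; includes Feb 29, 2296) → Feb 24, 2296 (2829 left).
−365 (one year) → Feb 24, 2295 (2464 left).
−365 (one year) → Feb 24, 2294 (2099 left).
−365 (one year) → Feb 24, 2293 (1734 left).
−366 (one year; includes Feb 29, 2292) → Feb 24, 2292 (1368 left).
−365 (one year) → Feb 24, 2291 (1003 left).
−365 (one year) → Feb 24, 2290 (638 left).
−365 (one year) → Feb 24, 2289 (273 left).
−24 → Jan 31, 2289 (end of Jan, 31 days; 249 left).
−31 → Dec 31, 2288 (end of Dec, 31 days; 218 left).
−31 → Nov 30, 2288 (end of Nov, 30 days; 187 left).
−30 → Oct 31, 2288 (end of Oct, 31 days; 157 left).
−31 → Sep 30, 2288 (end of Sep, 30 days; 126 left).
−30 → Aug 31, 2288 (end of Aug, 31 days; 96 left).
−31 → Jul 31, 2288 (end of Jul, 31 days; 65 left).
−31 → Jun 30, 2288 (end of Jun, 30 days; 34 left).
−30 → May 31, 2288 (end of May, 31 days; 4 left).
−4 → May 27, 2288.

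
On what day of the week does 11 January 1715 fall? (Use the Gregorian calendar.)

Friday

Doomsday rule: the anchor day for the 1700s is Sunday. For year 15: 15÷12 = 1 r 3, and 3÷4 = 0, so 1+3+0 = 4.
Sunday + 4 ≡ Thursday — that's 1715's doomsday.
In January the doomsday date is Jan 3 (1715 is not a leap year).
Jan 11 is 8 days after Jan 3; 8 mod 7 = 1, so Thursday + 1 = Friday.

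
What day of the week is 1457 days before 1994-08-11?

Aug 11, 1994 is a Thursday.
1457 mod 7 = 1, so 1457 days before a Thursday is Thursday − 1 = Wednesday.

Wednesday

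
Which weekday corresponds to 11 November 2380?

Tuesday

Doomsday rule: the anchor day for the 2300s is Wednesday. For year 80: 80÷12 = 6 r 8, and 8÷4 = 2, so 6+8+2 = 16.
Wednesday + 16 ≡ Friday — that's 2380's doomsday.
In November the doomsday date is Nov 7.
Nov 11 is 4 days after Nov 7; 4 mod 7 = 4, so Friday + 4 = Tuesday.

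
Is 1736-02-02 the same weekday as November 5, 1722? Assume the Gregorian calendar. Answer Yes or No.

Yes

From Nov 5, 1722 to Feb 2, 1736 is 4837 days.
4837 mod 7 = 0, so they are the same weekday.
(Nov 5, 1722 is a Thursday; Feb 2, 1736 is a Thursday.)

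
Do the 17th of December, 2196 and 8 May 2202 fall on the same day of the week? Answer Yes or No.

From Dec 17, 2196 to May 8, 2202 is 1967 days.
1967 mod 7 = 0, so they are the same weekday.
(Dec 17, 2196 is a Saturday; May 8, 2202 is a Saturday.)

Yes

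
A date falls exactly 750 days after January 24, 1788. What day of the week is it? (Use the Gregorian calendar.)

Friday

First find the weekday of Jan 24, 1788. Doomsday rule: the anchor day for the 1700s is Sunday. For year 88: 88÷12 = 7 r 4, and 4÷4 = 1, so 7+4+1 = 12.
Sunday + 12 ≡ Friday — that's 1788's doomsday.
In January the doomsday date is Jan 4 (1788 is a leap year (divisible by 4)).
Jan 24 is 20 days after Jan 4; 20 mod 7 = 6, so Friday + 6 = Thursday.
750 mod 7 = 1, so 750 days after a Thursday is Thursday + 1 = Friday.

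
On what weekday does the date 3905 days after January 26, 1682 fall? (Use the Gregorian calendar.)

Sunday

First find the weekday of Jan 26, 1682. Doomsday rule: the anchor day for the 1600s is Tuesday. For year 82: 82÷12 = 6 r 10, and 10÷4 = 2, so 6+10+2 = 18.
Tuesday + 18 ≡ Saturday — that's 1682's doomsday.
In January the doomsday date is Jan 3 (1682 is not a leap year).
Jan 26 is 23 days after Jan 3; 23 mod 7 = 2, so Saturday + 2 = Monday.
3905 mod 7 = 6, so 3905 days after a Monday is Monday + 6 = Sunday.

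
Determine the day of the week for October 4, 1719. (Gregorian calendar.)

Doomsday rule: the anchor day for the 1700s is Sunday. For year 19: 19÷12 = 1 r 7, and 7÷4 = 1, so 1+7+1 = 9.
Sunday + 9 ≡ Tuesday — that's 1719's doomsday.
In October the doomsday date is Oct 10.
Oct 4 is 6 days before Oct 10; 6 mod 7 = 6, so Tuesday − 6 = Wednesday.

Wednesday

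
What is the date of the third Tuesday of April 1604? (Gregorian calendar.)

April 1, 1604 is a Thursday.
The first Tuesday is therefore April 6 (5 days later).
The third Tuesday is 6 + 2×7 = April 20.

April 20, 1604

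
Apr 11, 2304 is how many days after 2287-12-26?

Dec 26, 2287 → Dec 26, 2288: 366 days (Feb 29, 2288 is in that span).
Dec 26, 2288 → Dec 26, 2289: 365 days.
Dec 26, 2289 → Dec 26, 2290: 365 days.
Dec 26, 2290 → Dec 26, 2291: 365 days.
Dec 26, 2291 → Dec 26, 2292: 366 days (Feb 29, 2292 is in that span).
Dec 26, 2292 → Dec 26, 2293: 365 days.
Dec 26, 2293 → Dec 26, 2294: 365 days.
Dec 26, 2294 → Dec 26, 2295: 365 days.
Dec 26, 2295 → Dec 26, 2296: 366 days (Feb 29, 2296 is in that span).
Dec 26, 2296 → Dec 26, 2297: 365 days.
Dec 26, 2297 → Dec 26, 2298: 365 days.
Dec 26, 2298 → Dec 26, 2299: 365 days.
Dec 26, 2299 → Dec 26, 2300: 365 days.
Dec 26, 2300 → Dec 26, 2301: 365 days.
Dec 26, 2301 → Dec 26, 2302: 365 days.
Dec 26, 2302 → Dec 26, 2303: 365 days.
Dec 26, 2303 → Jan 26, 2304: 31 days (December has 31).
Jan 26, 2304 → Feb 26, 2304: 31 days (January has 31).
Feb 26, 2304 → Mar 26, 2304: 29 days (February has 29).
Mar 26, 2304 → Apr 11, 2304: 16 days.
Total: 5950 days.

5950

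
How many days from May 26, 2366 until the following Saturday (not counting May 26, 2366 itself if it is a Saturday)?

2

May 26, 2366 is a Thursday.
From Thursday to the next Saturday is 2 days.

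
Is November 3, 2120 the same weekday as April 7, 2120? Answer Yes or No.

Yes

From Apr 7, 2120 to Nov 3, 2120 is 210 days.
210 mod 7 = 0, so they are the same weekday.
(Apr 7, 2120 is a Sunday; Nov 3, 2120 is a Sunday.)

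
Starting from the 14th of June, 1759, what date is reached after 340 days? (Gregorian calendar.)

Jun has 30 days: +17 → Jul 1, 1759 (323 left).
Jul has 31 days: +31 → Aug 1, 1759 (292 left).
Aug has 31 days: +31 → Sep 1, 1759 (261 left).
Sep has 30 days: +30 → Oct 1, 1759 (231 left).
Oct has 31 days: +31 → Nov 1, 1759 (200 left).
Nov has 30 days: +30 → Dec 1, 1759 (170 left).
Dec has 31 days: +31 → Jan 1, 1760 (139 left).
Jan has 31 days: +31 → Feb 1, 1760 (108 left).
Feb has 29 days: +29 → Mar 1, 1760 (79 left).
Mar has 31 days: +31 → Apr 1, 1760 (48 left).
Apr has 30 days: +30 → May 1, 1760 (18 left).
+18 → May 19, 1760.

May 19, 1760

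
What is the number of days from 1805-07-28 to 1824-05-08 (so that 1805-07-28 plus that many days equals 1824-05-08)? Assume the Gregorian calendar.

Jul 28, 1805 → Jul 28, 1806: 365 days.
Jul 28, 1806 → Jul 28, 1807: 365 days.
Jul 28, 1807 → Jul 28, 1808: 366 days (Feb 29, 1808 is in that span).
Jul 28, 1808 → Jul 28, 1809: 365 days.
Jul 28, 1809 → Jul 28, 1810: 365 days.
Jul 28, 1810 → Jul 28, 1811: 365 days.
Jul 28, 1811 → Jul 28, 1812: 366 days (Feb 29, 1812 is in that span).
Jul 28, 1812 → Jul 28, 1813: 365 days.
Jul 28, 1813 → Jul 28, 1814: 365 days.
Jul 28, 1814 → Jul 28, 1815: 365 days.
Jul 28, 1815 → Jul 28, 1816: 366 days (Feb 29, 1816 is in that span).
Jul 28, 1816 → Jul 28, 1817: 365 days.
Jul 28, 1817 → Jul 28, 1818: 365 days.
Jul 28, 1818 → Jul 28, 1819: 365 days.
Jul 28, 1819 → Jul 28, 1820: 366 days (Feb 29, 1820 is in that span).
Jul 28, 1820 → Jul 28, 1821: 365 days.
Jul 28, 1821 → Jul 28, 1822: 365 days.
Jul 28, 1822 → Jul 28, 1823: 365 days.
Jul 28, 1823 → Aug 28, 1823: 31 days (July has 31).
Aug 28, 1823 → Sep 28, 1823: 31 days (August has 31).
Sep 28, 1823 → Oct 28, 1823: 30 days (September has 30).
Oct 28, 1823 → Nov 28, 1823: 31 days (October has 31).
Nov 28, 1823 → Dec 28, 1823: 30 days (November has 30).
Dec 28, 1823 → Jan 28, 1824: 31 days (December has 31).
Jan 28, 1824 → Feb 28, 1824: 31 days (January has 31).
Feb 28, 1824 → Mar 28, 1824: 29 days (February has 29).
Mar 28, 1824 → Apr 28, 1824: 31 days (March has 31).
Apr 28, 1824 → May 8, 1824: 10 days.
Total: 6859 days.

6859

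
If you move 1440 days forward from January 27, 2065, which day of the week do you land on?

Jan 27, 2065 is a Tuesday.
1440 mod 7 = 5, so 1440 days after a Tuesday is Tuesday + 5 = Sunday.

Sunday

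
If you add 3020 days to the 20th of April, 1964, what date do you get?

July 27, 1972

+365 (one year) → Apr 20, 1965 (2655 left).
+365 (one year) → Apr 20, 1966 (2290 left).
+365 (one year) → Apr 20, 1967 (1925 left).
+366 (one year; includes Feb 29, 1968) → Apr 20, 1968 (1559 left).
+365 (one year) → Apr 20, 1969 (1194 left).
+365 (one year) → Apr 20, 1970 (829 left).
+365 (one year) → Apr 20, 1971 (464 left).
+366 (one year; includes Feb 29, 1972) → Apr 20, 1972 (98 left).
Apr has 30 days: +11 → May 1, 1972 (87 left).
May has 31 days: +31 → Jun 1, 1972 (56 left).
Jun has 30 days: +30 → Jul 1, 1972 (26 left).
+26 → Jul 27, 1972.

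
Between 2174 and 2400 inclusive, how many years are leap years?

55

Multiples of 4 in [2174,2400]: 57.
Of those, multiples of 100: 3 (not leap unless ÷400).
Multiples of 400: 1.
Leap years = 57 − 3 + 1 = 55.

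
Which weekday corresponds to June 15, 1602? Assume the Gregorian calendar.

Saturday

Doomsday rule: the anchor day for the 1600s is Tuesday. For year 02: 2÷12 = 0 r 2, and 2÷4 = 0, so 0+2+0 = 2.
Tuesday + 2 ≡ Thursday — that's 1602's doomsday.
In June the doomsday date is Jun 6.
Jun 15 is 9 days after Jun 6; 9 mod 7 = 2, so Thursday + 2 = Saturday.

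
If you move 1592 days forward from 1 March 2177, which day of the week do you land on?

Tuesday

Mar 1, 2177 is a Saturday.
1592 mod 7 = 3, so 1592 days after a Saturday is Saturday + 3 = Tuesday.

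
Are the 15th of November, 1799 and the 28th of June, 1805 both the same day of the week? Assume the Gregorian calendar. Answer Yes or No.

From Nov 15, 1799 to Jun 28, 1805 is 2051 days.
2051 mod 7 = 0, so they are the same weekday.
(Nov 15, 1799 is a Friday; Jun 28, 1805 is a Friday.)

Yes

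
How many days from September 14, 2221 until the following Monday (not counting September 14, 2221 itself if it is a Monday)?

Sep 14, 2221 is a Friday.
From Friday to the next Monday is 3 days.

3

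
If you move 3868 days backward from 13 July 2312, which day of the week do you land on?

Tuesday

First find the weekday of Jul 13, 2312. Doomsday rule: the anchor day for the 2300s is Wednesday. For year 12: 12÷12 = 1 r 0, and 0÷4 = 0, so 1+0+0 = 1.
Wednesday + 1 ≡ Thursday — that's 2312's doomsday.
In July the doomsday date is Jul 11.
Jul 13 is 2 days after Jul 11; 2 mod 7 = 2, so Thursday + 2 = Saturday.
3868 mod 7 = 4, so 3868 days before a Saturday is Saturday − 4 = Tuesday.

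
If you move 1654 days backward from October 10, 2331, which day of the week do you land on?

First find the weekday of Oct 10, 2331. Doomsday rule: the anchor day for the 2300s is Wednesday. For year 31: 31÷12 = 2 r 7, and 7÷4 = 1, so 2+7+1 = 10.
Wednesday + 10 ≡ Saturday — that's 2331's doomsday.
In October the doomsday date is Oct 10.
Oct 10 is the doomsday itself: Saturday.
1654 mod 7 = 2, so 1654 days before a Saturday is Saturday − 2 = Thursday.

Thursday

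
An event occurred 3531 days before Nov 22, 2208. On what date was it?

−366 (one year; includes Feb 29, 2208) → Nov 22, 2207 (3165 left).
−365 (one year) → Nov 22, 2206 (2800 left).
−365 (one year) → Nov 22, 2205 (2435 left).
−365 (one year) → Nov 22, 2204 (2070 left).
−366 (one year; includes Feb 29, 2204) → Nov 22, 2203 (1704 left).
−365 (one year) → Nov 22, 2202 (1339 left).
−365 (one year) → Nov 22, 2201 (974 left).
−365 (one year) → Nov 22, 2200 (609 left).
−365 (one year) → Nov 22, 2199 (244 left).
−22 → Oct 31, 2199 (end of Oct, 31 days; 222 left).
−31 → Sep 30, 2199 (end of Sep, 30 days; 191 left).
−30 → Aug 31, 2199 (end of Aug, 31 days; 161 left).
−31 → Jul 31, 2199 (end of Jul, 31 days; 130 left).
−31 → Jun 30, 2199 (end of Jun, 30 days; 99 left).
−30 → May 31, 2199 (end of May, 31 days; 69 left).
−31 → Apr 30, 2199 (end of Apr, 30 days; 38 left).
−30 → Mar 31, 2199 (end of Mar, 31 days; 8 left).
−8 → Mar 23, 2199.

March 23, 2199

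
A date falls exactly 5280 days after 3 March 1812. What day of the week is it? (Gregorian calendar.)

Thursday

First find the weekday of Mar 3, 1812. Doomsday rule: the anchor day for the 1800s is Friday. For year 12: 12÷12 = 1 r 0, and 0÷4 = 0, so 1+0+0 = 1.
Friday + 1 ≡ Saturday — that's 1812's doomsday.
In March the doomsday date is Mar 14.
Mar 3 is 11 days before Mar 14; 11 mod 7 = 4, so Saturday − 4 = Tuesday.
5280 mod 7 = 2, so 5280 days after a Tuesday is Tuesday + 2 = Thursday.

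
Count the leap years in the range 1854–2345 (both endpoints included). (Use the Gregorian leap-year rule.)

119

Multiples of 4 in [1854,2345]: 123.
Of those, multiples of 100: 5 (not leap unless ÷400).
Multiples of 400: 1.
Leap years = 123 − 5 + 1 = 119.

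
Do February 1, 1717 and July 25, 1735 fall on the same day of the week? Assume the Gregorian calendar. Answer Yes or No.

From Feb 1, 1717 to Jul 25, 1735 is 6748 days.
6748 mod 7 = 0, so they are the same weekday.
(Feb 1, 1717 is a Monday; Jul 25, 1735 is a Monday.)

Yes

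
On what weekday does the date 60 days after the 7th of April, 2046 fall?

Apr 7, 2046 is a Saturday.
60 mod 7 = 4, so 60 days after a Saturday is Saturday + 4 = Wednesday.

Wednesday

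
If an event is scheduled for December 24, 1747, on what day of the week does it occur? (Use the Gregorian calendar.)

Sunday

Doomsday rule: the anchor day for the 1700s is Sunday. For year 47: 47÷12 = 3 r 11, and 11÷4 = 2, so 3+11+2 = 16.
Sunday + 16 ≡ Tuesday — that's 1747's doomsday.
In December the doomsday date is Dec 12.
Dec 24 is 12 days after Dec 12; 12 mod 7 = 5, so Tuesday + 5 = Sunday.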